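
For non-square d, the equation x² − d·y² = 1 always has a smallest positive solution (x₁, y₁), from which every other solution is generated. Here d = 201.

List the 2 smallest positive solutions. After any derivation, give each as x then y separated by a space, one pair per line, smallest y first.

515095 36332
530645718049 37428863080

d=201: √d = [14; 5,1,1,1,2,…,1,5,28] (ℓ=14, even), read p_13/q_13
i=0: a=14 ⇒ p=14, q=1
i=1: a=5 ⇒ p=71, q=5
i=2: a=1 ⇒ p=85, q=6
…
i=4: a=1 ⇒ p=241, q=17
i=5: a=2 ⇒ p=638, q=45
i=6: a=1 ⇒ p=879, q=62
i=7: a=8 ⇒ p=7670, q=541
i=8: a=1 ⇒ p=8549, q=603
i=9: a=2 ⇒ p=24768, q=1747
…
i=12: a=1 ⇒ p=91402, q=6447
i=13: a=5 ⇒ p=515095, q=36332
(x₁, y₁) = (515095, 36332);  515095² − 201·36332² = 1 ✓
n=2: (515095,36332)∘(515095,36332) = (515095·515095+201·36332·36332, 515095·36332+36332·515095) = (530645718049,37428863080)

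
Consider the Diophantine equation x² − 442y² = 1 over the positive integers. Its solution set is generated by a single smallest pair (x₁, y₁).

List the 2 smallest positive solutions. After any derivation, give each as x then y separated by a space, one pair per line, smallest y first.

883 42
1559377 74172

d=442: √d = [21; 42] (ℓ=1, odd), read p_1/q_1
i=0: a=21 ⇒ p=21, q=1
i=1: a=42 ⇒ p=883, q=42
(x₁, y₁) = (883, 42);  883² − 442·42² = 1 ✓
k=2:  x_2 = 883·883+442·42·42 = 1559377,  y_2 = 883·42+42·883 = 74172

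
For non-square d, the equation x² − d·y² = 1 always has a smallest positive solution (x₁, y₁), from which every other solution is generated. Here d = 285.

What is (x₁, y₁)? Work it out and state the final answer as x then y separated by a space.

2431 144

√285 = [16; 1,7,2,7,1,32, …], period ℓ=6 (even) → k=5
step 0: (16, 1)  from 16·(1,0) + (0,1)
step 1: (17, 1)  from 1·(16,1) + (1,0)
step 2: (135, 8)  from 7·(17,1) + (16,1)
…
step 4: (2144, 127)  from 7·(287,17) + (135,8)
step 5: (2431, 144)  from 1·(2144,127) + (287,17)
(x₁, y₁) = (2431, 144);  2431² − 285·144² = 1 ✓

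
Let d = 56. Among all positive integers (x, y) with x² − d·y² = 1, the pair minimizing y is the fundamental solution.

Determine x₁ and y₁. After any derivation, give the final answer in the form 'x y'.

√56 → a₀=7, period (2,14); ℓ=2 even so k=1
a_0=7:  p_0=7·1+0=7,  q_0=7·0+1=1
a_1=2:  p_1=2·7+1=15,  q_1=2·1+0=2
→ (15, 2).  Check: 15²=225, 56·2²=224, difference 1.

15 2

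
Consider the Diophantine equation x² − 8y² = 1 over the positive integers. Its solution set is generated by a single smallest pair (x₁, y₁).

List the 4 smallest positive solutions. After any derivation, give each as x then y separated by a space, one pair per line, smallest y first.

3 1
17 6
99 35
577 204

√8 = [2; 1,4, …], period ℓ=2 (even) → k=1
i=0: a=2 ⇒ p=2, q=1
i=1: a=1 ⇒ p=3, q=1
→ (3, 1).  Check: 3²=9, 8·1²=8, difference 1.
k=2:  x_2 = 3·3+8·1·1 = 17,  y_2 = 3·1+1·3 = 6
k=3:  x_3 = 3·17+8·1·6 = 99,  y_3 = 3·6+1·17 = 35
k=4:  x_4 = 3·99+8·1·35 = 577,  y_4 = 3·35+1·99 = 204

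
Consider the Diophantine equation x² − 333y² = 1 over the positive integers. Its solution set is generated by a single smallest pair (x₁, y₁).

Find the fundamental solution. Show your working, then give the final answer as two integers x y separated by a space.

[18; 4,36] for √333; ℓ=2 ⇒ convergent index 1
k=0  a_k=18  p_k/q_k = 18/1
k=1  a_k=4  p_k/q_k = 73/4
(x₁, y₁) = (73, 4);  73² − 333·4² = 1 ✓

73 4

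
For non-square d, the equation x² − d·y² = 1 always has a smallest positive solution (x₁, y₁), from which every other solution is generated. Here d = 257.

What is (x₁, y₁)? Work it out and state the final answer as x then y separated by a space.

513 32

[16; 32] for √257; ℓ=1 ⇒ convergent index 1
k=0  a_k=16  p_k/q_k = 16/1
k=1  a_k=32  p_k/q_k = 513/32
→ (513, 32).  Check: 513²=263169, 257·32²=263168, difference 1.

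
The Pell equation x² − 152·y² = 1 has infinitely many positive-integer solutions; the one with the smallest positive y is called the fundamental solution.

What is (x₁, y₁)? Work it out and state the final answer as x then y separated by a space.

37 3

√152 = [12; 3,24, …], period ℓ=2 (even) → k=1
a_0=12:  p_0=12·1+0=12,  q_0=12·0+1=1
a_1=3:  p_1=3·12+1=37,  q_1=3·1+0=3
(x₁, y₁) = (37, 3);  37² − 152·3² = 1 ✓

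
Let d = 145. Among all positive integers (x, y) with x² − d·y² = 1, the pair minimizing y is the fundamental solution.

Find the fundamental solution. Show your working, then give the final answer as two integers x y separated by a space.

289 24

√145 → a₀=12, period (24); ℓ=1 odd so k=1
a_0=12:  p_0=12·1+0=12,  q_0=12·0+1=1
a_1=24:  p_1=24·12+1=289,  q_1=24·1+0=24
→ (289, 24).  Check: 289²=83521, 145·24²=83520, difference 1.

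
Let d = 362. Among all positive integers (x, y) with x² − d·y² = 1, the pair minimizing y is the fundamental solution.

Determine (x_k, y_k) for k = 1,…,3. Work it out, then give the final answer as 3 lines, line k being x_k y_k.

723 38
1045457 54948
1511730099 79454770

[19; 38] for √362; ℓ=1 ⇒ convergent index 1
step 0: (19, 1)  from 19·(1,0) + (0,1)
step 1: (723, 38)  from 38·(19,1) + (1,0)
fundamental: x₁=723, y₁=38  (since 522729 − 362·1444 = 1)
k=2:  x_2 = 723·723+362·38·38 = 1045457,  y_2 = 723·38+38·723 = 54948
k=3:  x_3 = 723·1045457+362·38·54948 = 1511730099,  y_3 = 723·54948+38·1045457 = 79454770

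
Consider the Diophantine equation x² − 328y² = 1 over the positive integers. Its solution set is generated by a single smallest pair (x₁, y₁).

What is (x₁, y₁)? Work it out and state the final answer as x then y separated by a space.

[18; 9,36] for √328; ℓ=2 ⇒ convergent index 1
a_0=18:  p_0=18·1+0=18,  q_0=18·0+1=1
a_1=9:  p_1=9·18+1=163,  q_1=9·1+0=9
fundamental: x₁=163, y₁=9  (since 26569 − 328·81 = 1)

163 9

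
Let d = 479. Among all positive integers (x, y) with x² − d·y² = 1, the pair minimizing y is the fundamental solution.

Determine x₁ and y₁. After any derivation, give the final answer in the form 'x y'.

2989440 136591

d=479: √d = [21; 1,7,1,3,2,21,2,3,1,7,1,42] (ℓ=12, even), read p_11/q_11
a_0=21:  p_0=21·1+0=21,  q_0=21·0+1=1
a_1=1:  p_1=1·21+1=22,  q_1=1·1+0=1
a_2=7:  p_2=7·22+21=175,  q_2=7·1+1=8
…
a_4=3:  p_4=3·197+175=766,  q_4=3·9+8=35
a_5=2:  p_5=2·766+197=1729,  q_5=2·35+9=79
…
a_7=2:  p_7=2·37075+1729=75879,  q_7=2·1694+79=3467
a_8=3:  p_8=3·75879+37075=264712,  q_8=3·3467+1694=12095
a_9=1:  p_9=1·264712+75879=340591,  q_9=1·12095+3467=15562
a_10=7:  p_10=7·340591+264712=2648849,  q_10=7·15562+12095=121029
a_11=1:  p_11=1·2648849+340591=2989440,  q_11=1·121029+15562=136591
→ (2989440, 136591).  Check: 2989440²=8936751513600, 479·136591²=8936751513599, difference 1.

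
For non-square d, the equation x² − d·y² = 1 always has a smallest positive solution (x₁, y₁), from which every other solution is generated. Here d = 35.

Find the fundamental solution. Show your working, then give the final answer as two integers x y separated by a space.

6 1

d=35: √d = [5; 1,10] (ℓ=2, even), read p_1/q_1
a_0=5:  p_0=5·1+0=5,  q_0=5·0+1=1
a_1=1:  p_1=1·5+1=6,  q_1=1·1+0=1
(x₁, y₁) = (6, 1);  6² − 35·1² = 1 ✓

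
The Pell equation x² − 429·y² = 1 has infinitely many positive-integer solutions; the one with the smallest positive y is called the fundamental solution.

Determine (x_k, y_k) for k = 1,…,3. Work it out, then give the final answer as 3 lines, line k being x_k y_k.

1524095 73584
4645731138049 224298012960
14161071197688057215 683702960124468816

[20; 1,2,2,9,1,12,1,9,2,2,1,40] for √429; ℓ=12 ⇒ convergent index 11
k=0  a_k=20  p_k/q_k = 20/1
…
k=10  a_k=2  p_k/q_k = 1085636/52415
k=11  a_k=1  p_k/q_k = 1524095/73584
(x₁, y₁) = (1524095, 73584);  1524095² − 429·73584² = 1 ✓
n=2: (1524095,73584)∘(1524095,73584) = (1524095·1524095+429·73584·73584, 1524095·73584+73584·1524095) = (4645731138049,224298012960)
n=3: (4645731138049,224298012960)∘(1524095,73584) = (1524095·4645731138049+429·73584·224298012960, 1524095·224298012960+73584·4645731138049) = (14161071197688057215,683702960124468816)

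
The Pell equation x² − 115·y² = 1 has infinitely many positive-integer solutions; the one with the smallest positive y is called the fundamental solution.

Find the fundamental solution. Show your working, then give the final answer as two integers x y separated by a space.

1126 105

d=115: √d = [10; 1,2,1,1,1,1,1,2,1,20] (ℓ=10, even), read p_9/q_9
k=0  a_k=10  p_k/q_k = 10/1
k=1  a_k=1  p_k/q_k = 11/1
k=2  a_k=2  p_k/q_k = 32/3
k=3  a_k=1  p_k/q_k = 43/4
k=4  a_k=1  p_k/q_k = 75/7
k=5  a_k=1  p_k/q_k = 118/11
k=6  a_k=1  p_k/q_k = 193/18
…
k=8  a_k=2  p_k/q_k = 815/76
k=9  a_k=1  p_k/q_k = 1126/105
→ (1126, 105).  Check: 1126²=1267876, 115·105²=1267875, difference 1.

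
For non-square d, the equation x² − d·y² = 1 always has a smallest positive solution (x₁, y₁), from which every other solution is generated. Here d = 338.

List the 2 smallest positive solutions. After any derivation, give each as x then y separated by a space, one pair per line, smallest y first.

d=338: √d = [18; 2,1,1,2,36] (ℓ=5, odd), read p_9/q_9
k=0  a_k=18  p_k/q_k = 18/1
…
k=4  a_k=2  p_k/q_k = 239/13
k=5  a_k=36  p_k/q_k = 8696/473
k=6  a_k=2  p_k/q_k = 17631/959
…
k=8  a_k=1  p_k/q_k = 43958/2391
k=9  a_k=2  p_k/q_k = 114243/6214
(x₁, y₁) = (114243, 6214);  114243² − 338·6214² = 1 ✓
k=2:  x_2 = 114243·114243+338·6214·6214 = 26102926097,  y_2 = 114243·6214+6214·114243 = 1419812004

114243 6214
26102926097 1419812004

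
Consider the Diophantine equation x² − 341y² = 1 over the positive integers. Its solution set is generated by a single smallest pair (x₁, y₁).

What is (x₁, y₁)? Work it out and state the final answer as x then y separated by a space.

10626551 575460

√341 → a₀=18, period (2,6,1,8,2,…,6,2,36); ℓ=14 even so k=13
a_0=18:  p_0=18·1+0=18,  q_0=18·0+1=1
a_1=2:  p_1=2·18+1=37,  q_1=2·1+0=2
a_2=6:  p_2=6·37+18=240,  q_2=6·2+1=13
a_3=1:  p_3=1·240+37=277,  q_3=1·13+2=15
…
a_5=2:  p_5=2·2456+277=5189,  q_5=2·133+15=281
a_6=1:  p_6=1·5189+2456=7645,  q_6=1·281+133=414
a_7=2:  p_7=2·7645+5189=20479,  q_7=2·414+281=1109
…
a_9=2:  p_9=2·28124+20479=76727,  q_9=2·1523+1109=4155
a_10=8:  p_10=8·76727+28124=641940,  q_10=8·4155+1523=34763
a_11=1:  p_11=1·641940+76727=718667,  q_11=1·34763+4155=38918
a_12=6:  p_12=6·718667+641940=4953942,  q_12=6·38918+34763=268271
a_13=2:  p_13=2·4953942+718667=10626551,  q_13=2·268271+38918=575460
fundamental: x₁=10626551, y₁=575460  (since 112923586155601 − 341·331154211600 = 1)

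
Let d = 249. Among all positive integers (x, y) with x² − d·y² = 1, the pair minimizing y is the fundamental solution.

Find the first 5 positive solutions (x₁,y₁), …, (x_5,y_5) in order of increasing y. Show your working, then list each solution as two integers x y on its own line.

8553815 542076
146335502108449 9273635639880
2503453625935556812055 158649927281879742324
42828158354663763449114371201 2714124255465295062538692240
732688286712993936041346554632551575 46432233536525587120811525646048876

√249 = [15; 1,3,1,1,5,…,3,1,30, …], period ℓ=16 (even) → k=15
k=0  a_k=15  p_k/q_k = 15/1
…
k=14  a_k=3  p_k/q_k = 6669699/422675
k=15  a_k=1  p_k/q_k = 8553815/542076
→ (8553815, 542076).  Check: 8553815²=73167751054225, 249·542076²=73167751054224, difference 1.
k=2:  x_2 = 8553815·8553815+249·542076·542076 = 146335502108449,  y_2 = 8553815·542076+542076·8553815 = 9273635639880
k=3:  x_3 = 8553815·146335502108449+249·542076·9273635639880 = 2503453625935556812055,  y_3 = 8553815·9273635639880+542076·146335502108449 = 158649927281879742324
k=4:  x_4 = 8553815·2503453625935556812055+249·542076·158649927281879742324 = 42828158354663763449114371201,  y_4 = 8553815·158649927281879742324+542076·2503453625935556812055 = 2714124255465295062538692240
k=5:  x_5 = 8553815·42828158354663763449114371201+249·542076·2714124255465295062538692240 = 732688286712993936041346554632551575,  y_5 = 8553815·2714124255465295062538692240+542076·42828158354663763449114371201 = 46432233536525587120811525646048876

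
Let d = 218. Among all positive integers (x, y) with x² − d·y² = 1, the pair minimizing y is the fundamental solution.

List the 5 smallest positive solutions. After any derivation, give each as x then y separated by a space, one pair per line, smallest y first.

[14; 1,3,3,1,28] for √218; ℓ=5 ⇒ convergent index 9
k=0  a_k=14  p_k/q_k = 14/1
…
k=3  a_k=3  p_k/q_k = 192/13
…
k=5  a_k=28  p_k/q_k = 7220/489
…
k=8  a_k=3  p_k/q_k = 96370/6527
k=9  a_k=1  p_k/q_k = 126003/8534
(x₁, y₁) = (126003, 8534);  126003² − 218·8534² = 1 ✓
(126003+8534√218)^2 = 31753512017 + 2150619204√218
(126003+8534√218)^3 = 8002075549230099 + 541968943114690√218
(126003+8534√218)^4 = 2016571050827526816577 + 136579425476409948936√218
(126003+8534√218)^5 = 508188004226839647389073363 + 34418834696066196648450926√218

126003 8534
31753512017 2150619204
8002075549230099 541968943114690
2016571050827526816577 136579425476409948936
508188004226839647389073363 34418834696066196648450926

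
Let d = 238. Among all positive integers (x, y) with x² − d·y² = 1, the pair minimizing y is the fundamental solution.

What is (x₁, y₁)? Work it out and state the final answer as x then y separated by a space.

11663 756

[15; 2,2,1,14,1,2,2,30] for √238; ℓ=8 ⇒ convergent index 7
i=0: a=15 ⇒ p=15, q=1
i=1: a=2 ⇒ p=31, q=2
…
i=4: a=14 ⇒ p=1589, q=103
…
i=6: a=2 ⇒ p=4983, q=323
i=7: a=2 ⇒ p=11663, q=756
(x₁, y₁) = (11663, 756);  11663² − 238·756² = 1 ✓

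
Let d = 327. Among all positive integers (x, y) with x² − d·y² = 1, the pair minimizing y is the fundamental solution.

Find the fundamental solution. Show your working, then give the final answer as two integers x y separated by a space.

217 12

√327 = [18; 12,36, …], period ℓ=2 (even) → k=1
a_0=18:  p_0=18·1+0=18,  q_0=18·0+1=1
a_1=12:  p_1=12·18+1=217,  q_1=12·1+0=12
fundamental: x₁=217, y₁=12  (since 47089 − 327·144 = 1)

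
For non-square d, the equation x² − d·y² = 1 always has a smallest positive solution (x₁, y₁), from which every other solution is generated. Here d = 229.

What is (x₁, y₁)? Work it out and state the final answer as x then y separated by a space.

5848201 386460

√229 = [15; 7,1,1,7,30, …], period ℓ=5 (odd) → k=9
step 0: (15, 1)  from 15·(1,0) + (0,1)
step 1: (106, 7)  from 7·(15,1) + (1,0)
step 2: (121, 8)  from 1·(106,7) + (15,1)
…
step 5: (51527, 3405)  from 30·(1710,113) + (227,15)
step 6: (362399, 23948)  from 7·(51527,3405) + (1710,113)
step 7: (413926, 27353)  from 1·(362399,23948) + (51527,3405)
step 8: (776325, 51301)  from 1·(413926,27353) + (362399,23948)
step 9: (5848201, 386460)  from 7·(776325,51301) + (413926,27353)
→ (5848201, 386460).  Check: 5848201²=34201454936401, 229·386460²=34201454936400, difference 1.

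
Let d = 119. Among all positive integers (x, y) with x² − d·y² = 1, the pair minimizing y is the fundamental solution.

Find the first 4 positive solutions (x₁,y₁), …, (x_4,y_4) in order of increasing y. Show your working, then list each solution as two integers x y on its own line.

[10; 1,9,1,20] for √119; ℓ=4 ⇒ convergent index 3
a_0=10:  p_0=10·1+0=10,  q_0=10·0+1=1
a_1=1:  p_1=1·10+1=11,  q_1=1·1+0=1
a_2=9:  p_2=9·11+10=109,  q_2=9·1+1=10
a_3=1:  p_3=1·109+11=120,  q_3=1·10+1=11
→ (120, 11).  Check: 120²=14400, 119·11²=14399, difference 1.
(120+11√119)^2 = 28799 + 2640√119
(120+11√119)^3 = 6911640 + 633589√119
(120+11√119)^4 = 1658764801 + 152058720√119

120 11
28799 2640
6911640 633589
1658764801 152058720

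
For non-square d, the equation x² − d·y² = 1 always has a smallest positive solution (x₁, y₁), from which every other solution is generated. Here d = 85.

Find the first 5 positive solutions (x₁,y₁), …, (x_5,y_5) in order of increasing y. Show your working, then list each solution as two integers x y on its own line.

√85 = [9; 4,1,1,4,18, …], period ℓ=5 (odd) → k=9
k=0  a_k=9  p_k/q_k = 9/1
k=1  a_k=4  p_k/q_k = 37/4
…
k=3  a_k=1  p_k/q_k = 83/9
…
k=8  a_k=1  p_k/q_k = 62739/6805
k=9  a_k=4  p_k/q_k = 285769/30996
(x₁, y₁) = (285769, 30996);  285769² − 85·30996² = 1 ✓
n=2: (285769,30996)∘(285769,30996) = (285769·285769+85·30996·30996, 285769·30996+30996·285769) = (163327842721,17715391848)
n=3: (163327842721,17715391848)∘(285769,30996) = (285769·163327842721+85·30996·17715391848, 285769·17715391848+30996·163327842721) = (93348068572789129,10125019625991228)
n=4: (93348068572789129,10125019625991228)∘(285769,30996) = (285769·93348068572789129+85·30996·10125019625991228, 285769·10125019625991228+30996·93348068572789129) = (53351968415791425367681,5786833466982059076816)
n=5: (53351968415791425367681,5786833466982059076816)∘(285769,30996) = (285769·53351968415791425367681+85·30996·5786833466982059076816, 285769·5786833466982059076816+30996·53351968415791425367681) = (30492677324331251603220874249,3307395226041867061019271780)

285769 30996
163327842721 17715391848
93348068572789129 10125019625991228
53351968415791425367681 5786833466982059076816
30492677324331251603220874249 3307395226041867061019271780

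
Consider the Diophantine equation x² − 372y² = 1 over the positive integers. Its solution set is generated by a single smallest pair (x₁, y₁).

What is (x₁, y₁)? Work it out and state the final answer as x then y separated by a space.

√372 → a₀=19, period (3,2,12,2,3,38); ℓ=6 even so k=5
step 0: (19, 1)  from 19·(1,0) + (0,1)
…
step 2: (135, 7)  from 2·(58,3) + (19,1)
step 3: (1678, 87)  from 12·(135,7) + (58,3)
step 4: (3491, 181)  from 2·(1678,87) + (135,7)
step 5: (12151, 630)  from 3·(3491,181) + (1678,87)
fundamental: x₁=12151, y₁=630  (since 147646801 − 372·396900 = 1)

12151 630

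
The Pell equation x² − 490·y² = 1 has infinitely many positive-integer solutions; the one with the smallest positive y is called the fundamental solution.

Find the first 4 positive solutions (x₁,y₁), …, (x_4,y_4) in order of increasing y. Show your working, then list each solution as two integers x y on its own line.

1039681 46968
2161873163521 97663474416
4495316905044313921 203077717488555624
9347391150304592810234881 422272088792340335957472

[22; 7,2,1,4,4,4,1,2,7,44] for √490; ℓ=10 ⇒ convergent index 9
k=0  a_k=22  p_k/q_k = 22/1
…
k=2  a_k=2  p_k/q_k = 332/15
…
k=4  a_k=4  p_k/q_k = 2280/103
k=5  a_k=4  p_k/q_k = 9607/434
k=6  a_k=4  p_k/q_k = 40708/1839
k=7  a_k=1  p_k/q_k = 50315/2273
k=8  a_k=2  p_k/q_k = 141338/6385
k=9  a_k=7  p_k/q_k = 1039681/46968
fundamental: x₁=1039681, y₁=46968  (since 1080936581761 − 490·2205993024 = 1)
(x_2, y_2) = (1039681·1039681 + 490·46968·46968, 1039681·46968 + 46968·1039681) = (2161873163521, 97663474416)
(x_3, y_3) = (1039681·2161873163521 + 490·46968·97663474416, 1039681·97663474416 + 46968·2161873163521) = (4495316905044313921, 203077717488555624)
(x_4, y_4) = (1039681·4495316905044313921 + 490·46968·203077717488555624, 1039681·203077717488555624 + 46968·4495316905044313921) = (9347391150304592810234881, 422272088792340335957472)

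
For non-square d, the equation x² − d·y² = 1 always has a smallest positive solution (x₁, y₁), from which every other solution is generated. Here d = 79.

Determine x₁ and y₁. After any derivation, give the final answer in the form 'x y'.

80 9

√79 = [8; 1,7,1,16, …], period ℓ=4 (even) → k=3
k=0  a_k=8  p_k/q_k = 8/1
k=1  a_k=1  p_k/q_k = 9/1
k=2  a_k=7  p_k/q_k = 71/8
k=3  a_k=1  p_k/q_k = 80/9
fundamental: x₁=80, y₁=9  (since 6400 − 79·81 = 1)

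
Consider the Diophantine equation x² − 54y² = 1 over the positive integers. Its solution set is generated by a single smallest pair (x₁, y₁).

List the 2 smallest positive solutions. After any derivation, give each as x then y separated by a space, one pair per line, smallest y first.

√54 → a₀=7, period (2,1,6,1,2,14); ℓ=6 even so k=5
i=0: a=7 ⇒ p=7, q=1
…
i=2: a=1 ⇒ p=22, q=3
…
i=4: a=1 ⇒ p=169, q=23
i=5: a=2 ⇒ p=485, q=66
(x₁, y₁) = (485, 66);  485² − 54·66² = 1 ✓
(485+66√54)^2 = 470449 + 64020√54

485 66
470449 64020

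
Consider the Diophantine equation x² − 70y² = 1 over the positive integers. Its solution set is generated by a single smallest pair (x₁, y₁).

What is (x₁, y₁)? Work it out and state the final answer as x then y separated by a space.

d=70: √d = [8; 2,1,2,1,2,16] (ℓ=6, even), read p_5/q_5
step 0: (8, 1)  from 8·(1,0) + (0,1)
…
step 3: (67, 8)  from 2·(25,3) + (17,2)
step 4: (92, 11)  from 1·(67,8) + (25,3)
step 5: (251, 30)  from 2·(92,11) + (67,8)
(x₁, y₁) = (251, 30);  251² − 70·30² = 1 ✓

251 30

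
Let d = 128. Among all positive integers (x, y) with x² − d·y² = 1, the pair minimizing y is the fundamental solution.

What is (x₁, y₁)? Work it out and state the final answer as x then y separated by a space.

577 51

d=128: √d = [11; 3,5,3,22] (ℓ=4, even), read p_3/q_3
k=0  a_k=11  p_k/q_k = 11/1
…
k=2  a_k=5  p_k/q_k = 181/16
k=3  a_k=3  p_k/q_k = 577/51
fundamental: x₁=577, y₁=51  (since 332929 − 128·2601 = 1)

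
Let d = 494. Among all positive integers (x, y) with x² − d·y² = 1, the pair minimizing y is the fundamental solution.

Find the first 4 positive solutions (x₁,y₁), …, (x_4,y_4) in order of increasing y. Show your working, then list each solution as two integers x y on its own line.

d=494: √d = [22; 4,2,2,1,2,1,2,2,4,44] (ℓ=10, even), read p_9/q_9
step 0: (22, 1)  from 22·(1,0) + (0,1)
…
step 2: (200, 9)  from 2·(89,4) + (22,1)
step 3: (489, 22)  from 2·(200,9) + (89,4)
step 4: (689, 31)  from 1·(489,22) + (200,9)
…
step 6: (2556, 115)  from 1·(1867,84) + (689,31)
step 7: (6979, 314)  from 2·(2556,115) + (1867,84)
step 8: (16514, 743)  from 2·(6979,314) + (2556,115)
step 9: (73035, 3286)  from 4·(16514,743) + (6979,314)
→ (73035, 3286).  Check: 73035²=5334111225, 494·3286²=5334111224, difference 1.
k=2:  x_2 = 73035·73035+494·3286·3286 = 10668222449,  y_2 = 73035·3286+3286·73035 = 479986020
k=3:  x_3 = 73035·10668222449+494·3286·479986020 = 1558307253052395,  y_3 = 73035·479986020+3286·10668222449 = 70111557938114
k=4:  x_4 = 73035·1558307253052395+494·3286·70111557938114 = 227621940442695115201,  y_4 = 73035·70111557938114+3286·1558307253052395 = 10241195267540325960

73035 3286
10668222449 479986020
1558307253052395 70111557938114
227621940442695115201 10241195267540325960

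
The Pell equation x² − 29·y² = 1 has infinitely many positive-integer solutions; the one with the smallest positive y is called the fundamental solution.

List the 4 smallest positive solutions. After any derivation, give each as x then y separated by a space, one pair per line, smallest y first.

9801 1820
192119201 35675640
3765920568201 699313893460
73819574785756801 13707950903927280

√29 → a₀=5, period (2,1,1,2,10); ℓ=5 odd so k=9
step 0: (5, 1)  from 5·(1,0) + (0,1)
step 1: (11, 2)  from 2·(5,1) + (1,0)
step 2: (16, 3)  from 1·(11,2) + (5,1)
step 3: (27, 5)  from 1·(16,3) + (11,2)
step 4: (70, 13)  from 2·(27,5) + (16,3)
step 5: (727, 135)  from 10·(70,13) + (27,5)
step 6: (1524, 283)  from 2·(727,135) + (70,13)
step 7: (2251, 418)  from 1·(1524,283) + (727,135)
step 8: (3775, 701)  from 1·(2251,418) + (1524,283)
step 9: (9801, 1820)  from 2·(3775,701) + (2251,418)
→ (9801, 1820).  Check: 9801²=96059601, 29·1820²=96059600, difference 1.
(x_2, y_2) = (9801·9801 + 29·1820·1820, 9801·1820 + 1820·9801) = (192119201, 35675640)
(x_3, y_3) = (9801·192119201 + 29·1820·35675640, 9801·35675640 + 1820·192119201) = (3765920568201, 699313893460)
(x_4, y_4) = (9801·3765920568201 + 29·1820·699313893460, 9801·699313893460 + 1820·3765920568201) = (73819574785756801, 13707950903927280)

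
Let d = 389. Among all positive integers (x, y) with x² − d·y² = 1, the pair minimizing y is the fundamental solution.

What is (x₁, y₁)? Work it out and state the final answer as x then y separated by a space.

√389 = [19; 1,2,1,1,1,1,2,1,38, …], period ℓ=9 (odd) → k=17
k=0  a_k=19  p_k/q_k = 19/1
k=1  a_k=1  p_k/q_k = 20/1
k=2  a_k=2  p_k/q_k = 59/3
…
k=6  a_k=1  p_k/q_k = 355/18
…
k=8  a_k=1  p_k/q_k = 1282/65
…
k=10  a_k=1  p_k/q_k = 50925/2582
…
k=12  a_k=1  p_k/q_k = 202418/10263
k=13  a_k=1  p_k/q_k = 353911/17944
…
k=15  a_k=1  p_k/q_k = 910240/46151
k=16  a_k=2  p_k/q_k = 2376809/120509
k=17  a_k=1  p_k/q_k = 3287049/166660
fundamental: x₁=3287049, y₁=166660  (since 10804691128401 − 389·27775555600 = 1)

3287049 166660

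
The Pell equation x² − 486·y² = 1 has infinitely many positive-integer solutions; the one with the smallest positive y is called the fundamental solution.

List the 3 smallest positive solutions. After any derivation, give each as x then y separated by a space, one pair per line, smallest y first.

485 22
470449 21340
456335045 20699778

√486 = [22; 22,44, …], period ℓ=2 (even) → k=1
step 0: (22, 1)  from 22·(1,0) + (0,1)
step 1: (485, 22)  from 22·(22,1) + (1,0)
fundamental: x₁=485, y₁=22  (since 235225 − 486·484 = 1)
n=2: (485,22)∘(485,22) = (485·485+486·22·22, 485·22+22·485) = (470449,21340)
n=3: (470449,21340)∘(485,22) = (485·470449+486·22·21340, 485·21340+22·470449) = (456335045,20699778)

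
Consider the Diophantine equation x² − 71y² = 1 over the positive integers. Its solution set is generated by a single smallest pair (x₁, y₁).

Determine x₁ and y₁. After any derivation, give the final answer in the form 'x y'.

3480 413

√71 = [8; 2,2,1,7,1,2,2,16, …], period ℓ=8 (even) → k=7
k=0  a_k=8  p_k/q_k = 8/1
…
k=3  a_k=1  p_k/q_k = 59/7
k=4  a_k=7  p_k/q_k = 455/54
k=5  a_k=1  p_k/q_k = 514/61
k=6  a_k=2  p_k/q_k = 1483/176
k=7  a_k=2  p_k/q_k = 3480/413
→ (3480, 413).  Check: 3480²=12110400, 71·413²=12110399, difference 1.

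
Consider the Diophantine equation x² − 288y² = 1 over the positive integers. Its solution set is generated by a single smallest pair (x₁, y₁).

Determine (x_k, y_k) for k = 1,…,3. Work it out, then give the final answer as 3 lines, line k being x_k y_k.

17 1
577 34
19601 1155

√288 = [16; 1,32, …], period ℓ=2 (even) → k=1
step 0: (16, 1)  from 16·(1,0) + (0,1)
step 1: (17, 1)  from 1·(16,1) + (1,0)
(x₁, y₁) = (17, 1);  17² − 288·1² = 1 ✓
(x_2, y_2) = (17·17 + 288·1·1, 17·1 + 1·17) = (577, 34)
(x_3, y_3) = (17·577 + 288·1·34, 17·34 + 1·577) = (19601, 1155)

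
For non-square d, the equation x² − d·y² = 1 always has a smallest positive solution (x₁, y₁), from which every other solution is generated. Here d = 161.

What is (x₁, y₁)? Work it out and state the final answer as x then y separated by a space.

[12; 1,2,4,1,2,1,4,2,1,24] for √161; ℓ=10 ⇒ convergent index 9
i=0: a=12 ⇒ p=12, q=1
i=1: a=1 ⇒ p=13, q=1
i=2: a=2 ⇒ p=38, q=3
…
i=7: a=4 ⇒ p=3667, q=289
i=8: a=2 ⇒ p=8108, q=639
i=9: a=1 ⇒ p=11775, q=928
(x₁, y₁) = (11775, 928);  11775² − 161·928² = 1 ✓

11775 928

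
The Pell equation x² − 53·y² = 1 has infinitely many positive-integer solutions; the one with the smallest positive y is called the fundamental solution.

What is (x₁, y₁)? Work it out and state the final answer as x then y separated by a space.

d=53: √d = [7; 3,1,1,3,14] (ℓ=5, odd), read p_9/q_9
k=0  a_k=7  p_k/q_k = 7/1
k=1  a_k=3  p_k/q_k = 22/3
k=2  a_k=1  p_k/q_k = 29/4
k=3  a_k=1  p_k/q_k = 51/7
k=4  a_k=3  p_k/q_k = 182/25
k=5  a_k=14  p_k/q_k = 2599/357
k=6  a_k=3  p_k/q_k = 7979/1096
k=7  a_k=1  p_k/q_k = 10578/1453
k=8  a_k=1  p_k/q_k = 18557/2549
k=9  a_k=3  p_k/q_k = 66249/9100
(x₁, y₁) = (66249, 9100);  66249² − 53·9100² = 1 ✓

66249 9100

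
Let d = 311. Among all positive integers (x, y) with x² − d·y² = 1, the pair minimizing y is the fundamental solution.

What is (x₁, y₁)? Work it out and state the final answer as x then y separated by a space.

√311 = [17; 1,1,1,2,1,…,1,1,34, …], period ℓ=16 (even) → k=15
step 0: (17, 1)  from 17·(1,0) + (0,1)
step 1: (18, 1)  from 1·(17,1) + (1,0)
step 2: (35, 2)  from 1·(18,1) + (17,1)
…
step 4: (141, 8)  from 2·(53,3) + (35,2)
step 5: (194, 11)  from 1·(141,8) + (53,3)
step 6: (1305, 74)  from 6·(194,11) + (141,8)
step 7: (4109, 233)  from 3·(1305,74) + (194,11)
…
step 9: (217583, 12338)  from 3·(71158,4035) + (4109,233)
step 10: (1376656, 78063)  from 6·(217583,12338) + (71158,4035)
step 11: (1594239, 90401)  from 1·(1376656,78063) + (217583,12338)
step 12: (4565134, 258865)  from 2·(1594239,90401) + (1376656,78063)
step 13: (6159373, 349266)  from 1·(4565134,258865) + (1594239,90401)
step 14: (10724507, 608131)  from 1·(6159373,349266) + (4565134,258865)
step 15: (16883880, 957397)  from 1·(10724507,608131) + (6159373,349266)
(x₁, y₁) = (16883880, 957397);  16883880² − 311·957397² = 1 ✓

16883880 957397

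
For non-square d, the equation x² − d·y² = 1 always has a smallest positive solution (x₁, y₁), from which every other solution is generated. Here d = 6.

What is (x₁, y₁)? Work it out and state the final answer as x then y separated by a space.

5 2

√6 → a₀=2, period (2,4); ℓ=2 even so k=1
k=0  a_k=2  p_k/q_k = 2/1
k=1  a_k=2  p_k/q_k = 5/2
fundamental: x₁=5, y₁=2  (since 25 − 6·4 = 1)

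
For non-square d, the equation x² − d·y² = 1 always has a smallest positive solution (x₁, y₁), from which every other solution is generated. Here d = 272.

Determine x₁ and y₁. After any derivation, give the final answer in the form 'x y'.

d=272: √d = [16; 2,32] (ℓ=2, even), read p_1/q_1
i=0: a=16 ⇒ p=16, q=1
i=1: a=2 ⇒ p=33, q=2
→ (33, 2).  Check: 33²=1089, 272·2²=1088, difference 1.

33 2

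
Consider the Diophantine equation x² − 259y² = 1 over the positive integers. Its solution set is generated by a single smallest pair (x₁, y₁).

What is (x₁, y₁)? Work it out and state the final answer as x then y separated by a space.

[16; 10,1,2,3,4,3,2,1,10,32] for √259; ℓ=10 ⇒ convergent index 9
a_0=16:  p_0=16·1+0=16,  q_0=16·0+1=1
a_1=10:  p_1=10·16+1=161,  q_1=10·1+0=10
a_2=1:  p_2=1·161+16=177,  q_2=1·10+1=11
a_3=2:  p_3=2·177+161=515,  q_3=2·11+10=32
a_4=3:  p_4=3·515+177=1722,  q_4=3·32+11=107
a_5=4:  p_5=4·1722+515=7403,  q_5=4·107+32=460
a_6=3:  p_6=3·7403+1722=23931,  q_6=3·460+107=1487
a_7=2:  p_7=2·23931+7403=55265,  q_7=2·1487+460=3434
a_8=1:  p_8=1·55265+23931=79196,  q_8=1·3434+1487=4921
a_9=10:  p_9=10·79196+55265=847225,  q_9=10·4921+3434=52644
→ (847225, 52644).  Check: 847225²=717790200625, 259·52644²=717790200624, difference 1.

847225 52644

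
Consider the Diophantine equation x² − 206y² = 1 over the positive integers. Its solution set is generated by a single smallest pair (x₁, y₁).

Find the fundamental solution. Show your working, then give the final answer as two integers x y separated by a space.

√206 → a₀=14, period (2,1,5,14,5,1,2,28); ℓ=8 even so k=7
k=0  a_k=14  p_k/q_k = 14/1
k=1  a_k=2  p_k/q_k = 29/2
k=2  a_k=1  p_k/q_k = 43/3
k=3  a_k=5  p_k/q_k = 244/17
k=4  a_k=14  p_k/q_k = 3459/241
k=5  a_k=5  p_k/q_k = 17539/1222
k=6  a_k=1  p_k/q_k = 20998/1463
k=7  a_k=2  p_k/q_k = 59535/4148
(x₁, y₁) = (59535, 4148);  59535² − 206·4148² = 1 ✓

59535 4148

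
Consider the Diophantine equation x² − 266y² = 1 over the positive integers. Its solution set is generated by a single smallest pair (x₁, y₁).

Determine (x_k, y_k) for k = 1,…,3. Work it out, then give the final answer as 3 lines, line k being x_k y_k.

d=266: √d = [16; 3,4,3,32] (ℓ=4, even), read p_3/q_3
i=0: a=16 ⇒ p=16, q=1
…
i=2: a=4 ⇒ p=212, q=13
i=3: a=3 ⇒ p=685, q=42
(x₁, y₁) = (685, 42);  685² − 266·42² = 1 ✓
(x_2, y_2) = (685·685 + 266·42·42, 685·42 + 42·685) = (938449, 57540)
(x_3, y_3) = (685·938449 + 266·42·57540, 685·57540 + 42·938449) = (1285674445, 78829758)

685 42
938449 57540
1285674445 78829758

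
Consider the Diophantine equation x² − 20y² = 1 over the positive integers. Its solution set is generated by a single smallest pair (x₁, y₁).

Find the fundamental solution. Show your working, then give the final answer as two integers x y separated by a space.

√20 → a₀=4, period (2,8); ℓ=2 even so k=1
k=0  a_k=4  p_k/q_k = 4/1
k=1  a_k=2  p_k/q_k = 9/2
(x₁, y₁) = (9, 2);  9² − 20·2² = 1 ✓

9 2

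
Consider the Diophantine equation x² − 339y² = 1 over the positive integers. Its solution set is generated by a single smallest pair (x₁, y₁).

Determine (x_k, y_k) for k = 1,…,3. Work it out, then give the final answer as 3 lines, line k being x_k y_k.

[18; 2,2,2,1,17,1,2,2,2,36] for √339; ℓ=10 ⇒ convergent index 9
i=0: a=18 ⇒ p=18, q=1
…
i=5: a=17 ⇒ p=5542, q=301
i=6: a=1 ⇒ p=5855, q=318
i=7: a=2 ⇒ p=17252, q=937
i=8: a=2 ⇒ p=40359, q=2192
i=9: a=2 ⇒ p=97970, q=5321
fundamental: x₁=97970, y₁=5321  (since 9598120900 − 339·28313041 = 1)
n=2: (97970,5321)∘(97970,5321) = (97970·97970+339·5321·5321, 97970·5321+5321·97970) = (19196241799,1042596740)
n=3: (19196241799,1042596740)∘(97970,5321) = (97970·19196241799+339·5321·1042596740, 97970·1042596740+5321·19196241799) = (3761311617998090,204286405230279)

97970 5321
19196241799 1042596740
3761311617998090 204286405230279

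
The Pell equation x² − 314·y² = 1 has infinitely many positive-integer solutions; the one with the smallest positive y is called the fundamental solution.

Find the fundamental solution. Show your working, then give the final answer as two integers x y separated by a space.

392499 22150

[17; 1,2,1,1,2,1,34] for √314; ℓ=7 ⇒ convergent index 13
i=0: a=17 ⇒ p=17, q=1
i=1: a=1 ⇒ p=18, q=1
i=2: a=2 ⇒ p=53, q=3
i=3: a=1 ⇒ p=71, q=4
…
i=5: a=2 ⇒ p=319, q=18
i=6: a=1 ⇒ p=443, q=25
i=7: a=34 ⇒ p=15381, q=868
i=8: a=1 ⇒ p=15824, q=893
i=9: a=2 ⇒ p=47029, q=2654
i=10: a=1 ⇒ p=62853, q=3547
i=11: a=1 ⇒ p=109882, q=6201
i=12: a=2 ⇒ p=282617, q=15949
i=13: a=1 ⇒ p=392499, q=22150
(x₁, y₁) = (392499, 22150);  392499² − 314·22150² = 1 ✓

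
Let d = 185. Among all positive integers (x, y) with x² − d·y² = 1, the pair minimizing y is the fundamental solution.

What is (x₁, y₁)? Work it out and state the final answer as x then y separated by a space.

√185 = [13; 1,1,1,1,26, …], period ℓ=5 (odd) → k=9
k=0  a_k=13  p_k/q_k = 13/1
…
k=3  a_k=1  p_k/q_k = 41/3
k=4  a_k=1  p_k/q_k = 68/5
…
k=6  a_k=1  p_k/q_k = 1877/138
…
k=8  a_k=1  p_k/q_k = 5563/409
k=9  a_k=1  p_k/q_k = 9249/680
(x₁, y₁) = (9249, 680);  9249² − 185·680² = 1 ✓

9249 680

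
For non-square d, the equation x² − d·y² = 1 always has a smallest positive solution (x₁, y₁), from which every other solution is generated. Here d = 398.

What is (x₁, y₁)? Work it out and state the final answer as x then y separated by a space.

399 20

[19; 1,18,1,38] for √398; ℓ=4 ⇒ convergent index 3
a_0=19:  p_0=19·1+0=19,  q_0=19·0+1=1
…
a_2=18:  p_2=18·20+19=379,  q_2=18·1+1=19
a_3=1:  p_3=1·379+20=399,  q_3=1·19+1=20
→ (399, 20).  Check: 399²=159201, 398·20²=159200, difference 1.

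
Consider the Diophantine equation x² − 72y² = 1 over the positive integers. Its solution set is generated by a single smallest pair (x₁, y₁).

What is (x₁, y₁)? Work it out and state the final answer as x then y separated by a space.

17 2

d=72: √d = [8; 2,16] (ℓ=2, even), read p_1/q_1
k=0  a_k=8  p_k/q_k = 8/1
k=1  a_k=2  p_k/q_k = 17/2
(x₁, y₁) = (17, 2);  17² − 72·2² = 1 ✓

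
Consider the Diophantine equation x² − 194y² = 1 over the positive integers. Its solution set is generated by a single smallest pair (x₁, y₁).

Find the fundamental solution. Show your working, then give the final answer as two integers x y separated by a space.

195 14

[13; 1,12,1,26] for √194; ℓ=4 ⇒ convergent index 3
k=0  a_k=13  p_k/q_k = 13/1
k=1  a_k=1  p_k/q_k = 14/1
k=2  a_k=12  p_k/q_k = 181/13
k=3  a_k=1  p_k/q_k = 195/14
→ (195, 14).  Check: 195²=38025, 194·14²=38024, difference 1.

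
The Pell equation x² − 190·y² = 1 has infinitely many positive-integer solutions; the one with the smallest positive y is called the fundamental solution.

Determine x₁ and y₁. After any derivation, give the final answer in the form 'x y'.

52021 3774

√190 = [13; 1,3,1,1,1,…,3,1,26, …], period ℓ=14 (even) → k=13
a_0=13:  p_0=13·1+0=13,  q_0=13·0+1=1
a_1=1:  p_1=1·13+1=14,  q_1=1·1+0=1
a_2=3:  p_2=3·14+13=55,  q_2=3·1+1=4
…
a_5=1:  p_5=1·124+69=193,  q_5=1·9+5=14
…
a_7=2:  p_7=2·510+193=1213,  q_7=2·37+14=88
…
a_10=1:  p_10=1·4149+2936=7085,  q_10=1·301+213=514
…
a_12=3:  p_12=3·11234+7085=40787,  q_12=3·815+514=2959
a_13=1:  p_13=1·40787+11234=52021,  q_13=1·2959+815=3774
fundamental: x₁=52021, y₁=3774  (since 2706184441 − 190·14243076 = 1)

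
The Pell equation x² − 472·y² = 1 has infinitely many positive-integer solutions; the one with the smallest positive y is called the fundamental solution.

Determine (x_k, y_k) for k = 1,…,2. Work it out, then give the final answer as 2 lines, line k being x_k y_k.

306917 14127
188396089777 8671632918

√472 = [21; 1,2,1,1,1,…,2,1,42, …], period ℓ=14 (even) → k=13
i=0: a=21 ⇒ p=21, q=1
…
i=5: a=1 ⇒ p=239, q=11
i=6: a=4 ⇒ p=1108, q=51
…
i=8: a=4 ⇒ p=24224, q=1115
…
i=12: a=2 ⇒ p=222687, q=10250
i=13: a=1 ⇒ p=306917, q=14127
→ (306917, 14127).  Check: 306917²=94198044889, 472·14127²=94198044888, difference 1.
(306917+14127√472)^2 = 188396089777 + 8671632918√472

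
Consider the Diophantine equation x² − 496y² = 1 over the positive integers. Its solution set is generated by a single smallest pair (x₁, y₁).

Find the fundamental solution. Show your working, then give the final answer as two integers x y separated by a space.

4620799 207480

d=496: √d = [22; 3,1,2,4,1,…,1,3,44] (ℓ=16, even), read p_15/q_15
a_0=22:  p_0=22·1+0=22,  q_0=22·0+1=1
a_1=3:  p_1=3·22+1=67,  q_1=3·1+0=3
…
a_6=1:  p_6=1·1314+1069=2383,  q_6=1·59+48=107
…
a_8=2:  p_8=2·6080+2383=14543,  q_8=2·273+107=653
a_9=2:  p_9=2·14543+6080=35166,  q_9=2·653+273=1579
a_10=1:  p_10=1·35166+14543=49709,  q_10=1·1579+653=2232
a_11=1:  p_11=1·49709+35166=84875,  q_11=1·2232+1579=3811
…
a_13=2:  p_13=2·389209+84875=863293,  q_13=2·17476+3811=38763
a_14=1:  p_14=1·863293+389209=1252502,  q_14=1·38763+17476=56239
a_15=3:  p_15=3·1252502+863293=4620799,  q_15=3·56239+38763=207480
(x₁, y₁) = (4620799, 207480);  4620799² − 496·207480² = 1 ✓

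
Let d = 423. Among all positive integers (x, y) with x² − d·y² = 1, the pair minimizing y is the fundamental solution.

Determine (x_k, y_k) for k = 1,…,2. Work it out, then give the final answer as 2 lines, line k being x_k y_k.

4607 224
42448897 2063936

d=423: √d = [20; 1,1,3,4,3,1,1,40] (ℓ=8, even), read p_7/q_7
k=0  a_k=20  p_k/q_k = 20/1
…
k=2  a_k=1  p_k/q_k = 41/2
k=3  a_k=3  p_k/q_k = 144/7
k=4  a_k=4  p_k/q_k = 617/30
k=5  a_k=3  p_k/q_k = 1995/97
k=6  a_k=1  p_k/q_k = 2612/127
k=7  a_k=1  p_k/q_k = 4607/224
(x₁, y₁) = (4607, 224);  4607² − 423·224² = 1 ✓
(x_2, y_2) = (4607·4607 + 423·224·224, 4607·224 + 224·4607) = (42448897, 2063936)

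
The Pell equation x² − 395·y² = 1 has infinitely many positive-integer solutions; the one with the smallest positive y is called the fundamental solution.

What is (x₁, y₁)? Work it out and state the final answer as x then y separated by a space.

159 8

√395 → a₀=19, period (1,6,1,38); ℓ=4 even so k=3
k=0  a_k=19  p_k/q_k = 19/1
…
k=2  a_k=6  p_k/q_k = 139/7
k=3  a_k=1  p_k/q_k = 159/8
fundamental: x₁=159, y₁=8  (since 25281 − 395·64 = 1)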